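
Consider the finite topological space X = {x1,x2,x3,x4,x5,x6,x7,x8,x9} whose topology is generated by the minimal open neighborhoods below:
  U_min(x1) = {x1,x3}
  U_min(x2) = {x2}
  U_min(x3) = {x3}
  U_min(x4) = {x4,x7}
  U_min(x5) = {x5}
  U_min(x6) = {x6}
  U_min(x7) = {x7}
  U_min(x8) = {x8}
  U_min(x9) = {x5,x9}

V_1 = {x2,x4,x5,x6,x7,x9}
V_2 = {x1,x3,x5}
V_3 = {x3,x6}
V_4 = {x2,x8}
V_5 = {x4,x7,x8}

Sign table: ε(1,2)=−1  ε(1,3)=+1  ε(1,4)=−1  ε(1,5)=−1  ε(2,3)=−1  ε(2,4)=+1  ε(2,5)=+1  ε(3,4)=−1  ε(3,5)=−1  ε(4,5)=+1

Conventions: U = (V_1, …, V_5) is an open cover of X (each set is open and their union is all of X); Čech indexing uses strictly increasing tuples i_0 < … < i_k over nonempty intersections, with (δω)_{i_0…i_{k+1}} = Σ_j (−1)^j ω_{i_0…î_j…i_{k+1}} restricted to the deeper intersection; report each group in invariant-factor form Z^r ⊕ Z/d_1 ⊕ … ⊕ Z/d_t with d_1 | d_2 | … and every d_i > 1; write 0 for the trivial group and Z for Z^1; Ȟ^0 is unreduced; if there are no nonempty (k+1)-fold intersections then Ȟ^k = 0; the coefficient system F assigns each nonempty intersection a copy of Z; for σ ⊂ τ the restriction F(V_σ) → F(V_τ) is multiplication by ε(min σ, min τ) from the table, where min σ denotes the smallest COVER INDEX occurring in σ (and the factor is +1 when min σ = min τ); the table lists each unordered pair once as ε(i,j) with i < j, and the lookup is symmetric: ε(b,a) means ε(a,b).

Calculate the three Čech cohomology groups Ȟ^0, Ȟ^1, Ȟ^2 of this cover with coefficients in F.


Ȟ^0 = Z, Ȟ^1 = Z^2 and Ȟ^2 = 0

nonempty intersections:
  V12={x5} V13={x6} V14={x2} V15={x4,x7} V23={x3} V45={x8}
C dims 5,6; δ0: rk 4, SNF 1^4
Ȟ^0: (5−4)−0=1 ⇒ Z
Ȟ^1: (6−0)−4=2 ⇒ Z^2
Ȟ^2: (0−0)−0=0 ⇒ 0


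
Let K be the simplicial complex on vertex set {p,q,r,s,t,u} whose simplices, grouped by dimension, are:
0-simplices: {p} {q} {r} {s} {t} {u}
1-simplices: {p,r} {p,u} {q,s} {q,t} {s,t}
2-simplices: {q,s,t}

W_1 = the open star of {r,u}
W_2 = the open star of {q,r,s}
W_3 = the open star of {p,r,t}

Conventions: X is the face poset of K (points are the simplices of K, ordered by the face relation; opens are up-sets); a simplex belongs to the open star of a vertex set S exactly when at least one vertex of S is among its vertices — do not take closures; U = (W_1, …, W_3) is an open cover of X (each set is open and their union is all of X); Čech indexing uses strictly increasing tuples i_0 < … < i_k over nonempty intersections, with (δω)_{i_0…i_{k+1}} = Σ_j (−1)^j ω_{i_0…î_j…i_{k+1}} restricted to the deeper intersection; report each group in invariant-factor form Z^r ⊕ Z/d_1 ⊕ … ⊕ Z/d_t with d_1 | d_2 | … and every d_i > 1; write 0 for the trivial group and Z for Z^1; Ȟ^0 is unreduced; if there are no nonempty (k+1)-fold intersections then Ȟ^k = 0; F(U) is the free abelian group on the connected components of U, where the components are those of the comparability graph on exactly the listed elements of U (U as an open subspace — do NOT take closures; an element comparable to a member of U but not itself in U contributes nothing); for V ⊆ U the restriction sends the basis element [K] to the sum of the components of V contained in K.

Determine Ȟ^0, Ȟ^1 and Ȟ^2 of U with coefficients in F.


nerve of the cover:
  W1={{r},{u},{p,r},{p,u}} W2={{q},{r},{s},{p,r},{q,s},{q,t},{s,t},{q,s,t}} W3={{p},{r},{t},{p,r},{p,u},{q,t},{s,t},{q,s,t}}
  W12={{r},{p,r}} W13={{r},{p,r},{p,u}} W23={{r},{p,r},{q,t},{s,t},{q,s,t}}
  W123={{r},{p,r}}
components per intersection:
  W1: {{r},{p,r}} {{u},{p,u}}
  W2: {{q},{s},{q,s},{q,t},{s,t},{q,s,t}} {{r},{p,r}}
  W3: {{p},{r},{p,r},{p,u}} {{t},{q,t},{s,t},{q,s,t}}
  W12: {{r},{p,r}}
  W13: {{r},{p,r}} {{p,u}}
  W23: {{r},{p,r}} {{q,t},{s,t},{q,s,t}}
  W123: {{r},{p,r}}
C dims 6,5,1; δ0: rk 4, SNF 1^4; δ1: rk 1, SNF 1^1
Ȟ^0 = (6 − 4) − 0 = 2, so Ȟ^0 ≅ Z^2
Ȟ^1 = (5 − 1) − 4 = 0, so Ȟ^1 ≅ 0
Ȟ^2 = (1 − 0) − 1 = 0, so Ȟ^2 ≅ 0

Ȟ^0(U;F) ≅ Z^2,  Ȟ^1(U;F) ≅ 0,  Ȟ^2(U;F) ≅ 0


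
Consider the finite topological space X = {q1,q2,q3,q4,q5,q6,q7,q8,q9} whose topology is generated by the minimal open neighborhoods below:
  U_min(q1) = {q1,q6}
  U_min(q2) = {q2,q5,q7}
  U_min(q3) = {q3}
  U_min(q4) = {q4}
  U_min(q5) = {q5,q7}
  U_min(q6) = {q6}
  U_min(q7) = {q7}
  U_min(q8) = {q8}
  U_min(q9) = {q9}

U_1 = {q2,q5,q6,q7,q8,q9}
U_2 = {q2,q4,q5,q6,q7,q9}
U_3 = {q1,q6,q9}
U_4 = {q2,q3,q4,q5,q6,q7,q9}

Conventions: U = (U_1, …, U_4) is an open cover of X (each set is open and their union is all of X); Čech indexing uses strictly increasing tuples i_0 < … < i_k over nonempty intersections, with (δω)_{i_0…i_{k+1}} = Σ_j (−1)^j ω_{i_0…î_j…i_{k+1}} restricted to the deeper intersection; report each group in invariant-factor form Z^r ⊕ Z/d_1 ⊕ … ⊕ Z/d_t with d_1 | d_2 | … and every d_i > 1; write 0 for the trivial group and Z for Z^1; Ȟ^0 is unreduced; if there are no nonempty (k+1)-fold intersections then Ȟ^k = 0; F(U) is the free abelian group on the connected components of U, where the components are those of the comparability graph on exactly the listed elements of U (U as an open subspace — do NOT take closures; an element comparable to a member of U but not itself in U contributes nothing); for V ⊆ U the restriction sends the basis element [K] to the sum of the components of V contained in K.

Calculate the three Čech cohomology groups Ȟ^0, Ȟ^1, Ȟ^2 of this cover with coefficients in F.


nerve of the cover:
  U12={q2,q5,q6,q7,q9} U13={q6,q9} U14={q2,q5,q6,q7,q9} U23={q6,q9} U24={q2,q4,q5,q6,q7,q9} U34={q6,q9}
  U123={q6,q9} U124={q2,q5,q6,q7,q9} U134={q6,q9} U234={q6,q9}
  U1234={q6,q9}
components per intersection:
  U1: {q2,q5,q7} {q6} {q8} {q9}
  U2: {q2,q5,q7} {q4} {q6} {q9}
  U3: {q1,q6} {q9}
  U4: {q2,q5,q7} {q3} {q4} {q6} {q9}
  U12: {q2,q5,q7} {q6} {q9}
  U13: {q6} {q9}
  U14: {q2,q5,q7} {q6} {q9}
  U23: {q6} {q9}
  U24: {q2,q5,q7} {q4} {q6} {q9}
  U34: {q6} {q9}
  U123: {q6} {q9}
  U124: {q2,q5,q7} {q6} {q9}
  U134: {q6} {q9}
  U234: {q6} {q9}
  U1234: {q6} {q9}
C dims 15,16,9,2; δ0: rk 9, SNF 1^9; δ1: rk 7, SNF 1^7; δ2: rk 2, SNF 1^2
Ȟ^0 = (15 − 9) − 0 = 6, so Ȟ^0 ≅ Z^6
Ȟ^1 = (16 − 7) − 9 = 0, so Ȟ^1 ≅ 0
Ȟ^2 = (9 − 2) − 7 = 0, so Ȟ^2 ≅ 0

Ȟ^0 = Z^6,  Ȟ^1 = 0,  Ȟ^2 = 0


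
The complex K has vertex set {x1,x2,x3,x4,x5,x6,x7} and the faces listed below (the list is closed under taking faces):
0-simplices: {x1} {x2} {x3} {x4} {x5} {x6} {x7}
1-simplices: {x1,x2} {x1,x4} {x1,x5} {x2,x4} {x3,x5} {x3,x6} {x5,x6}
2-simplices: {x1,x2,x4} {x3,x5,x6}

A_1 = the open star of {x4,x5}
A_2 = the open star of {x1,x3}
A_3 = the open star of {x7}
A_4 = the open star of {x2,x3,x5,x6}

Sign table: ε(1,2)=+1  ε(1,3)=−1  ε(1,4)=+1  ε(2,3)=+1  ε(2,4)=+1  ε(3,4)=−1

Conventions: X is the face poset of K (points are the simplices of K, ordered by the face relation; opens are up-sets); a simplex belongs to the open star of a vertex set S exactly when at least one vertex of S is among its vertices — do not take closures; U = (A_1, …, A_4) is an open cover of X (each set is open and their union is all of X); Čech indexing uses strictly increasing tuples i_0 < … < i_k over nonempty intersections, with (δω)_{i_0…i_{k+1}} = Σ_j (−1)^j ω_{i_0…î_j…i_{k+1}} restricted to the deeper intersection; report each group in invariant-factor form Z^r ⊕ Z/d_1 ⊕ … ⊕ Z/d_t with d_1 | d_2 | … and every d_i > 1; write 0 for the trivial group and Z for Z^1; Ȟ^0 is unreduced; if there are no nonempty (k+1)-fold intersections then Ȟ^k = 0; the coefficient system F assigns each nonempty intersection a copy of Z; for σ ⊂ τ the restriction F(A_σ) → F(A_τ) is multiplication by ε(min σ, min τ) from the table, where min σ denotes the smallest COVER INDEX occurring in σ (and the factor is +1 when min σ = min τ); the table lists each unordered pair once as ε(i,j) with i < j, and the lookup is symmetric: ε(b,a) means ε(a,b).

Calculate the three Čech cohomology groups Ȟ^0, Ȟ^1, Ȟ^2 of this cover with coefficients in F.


nerve of the cover:
  A1={{x4},{x5},{x1,x4},{x1,x5},{x2,x4},{x3,x5},{x5,x6},{x1,x2,x4},{x3,x5,x6}} A2={{x1},{x3},{x1,x2},{x1,x4},{x1,x5},{x3,x5},{x3,x6},{x1,x2,x4},{x3,x5,x6}} A3={{x7}} A4={{x2},{x3},{x5},{x6},{x1,x2},{x1,x5},{x2,x4},{x3,x5},{x3,x6},{x5,x6},{x1,x2,x4},{x3,x5,x6}}
  A12={{x1,x4},{x1,x5},{x3,x5},{x1,x2,x4},{x3,x5,x6}} A14={{x5},{x1,x5},{x2,x4},{x3,x5},{x5,x6},{x1,x2,x4},{x3,x5,x6}} A24={{x3},{x1,x2},{x1,x5},{x3,x5},{x3,x6},{x1,x2,x4},{x3,x5,x6}}
  A124={{x1,x5},{x3,x5},{x1,x2,x4},{x3,x5,x6}}
C dims 4,3,1; δ0: rk 2, SNF 1^2; δ1: rk 1, SNF 1^1
Ȟ^0 = (4 − 2) − 0 = 2, so Ȟ^0 ≅ Z^2
Ȟ^1 = (3 − 1) − 2 = 0, so Ȟ^1 ≅ 0
Ȟ^2 = (1 − 0) − 1 = 0, so Ȟ^2 ≅ 0

Ȟ^0(U;F) ≅ Z^2,  Ȟ^1(U;F) ≅ 0,  Ȟ^2(U;F) ≅ 0


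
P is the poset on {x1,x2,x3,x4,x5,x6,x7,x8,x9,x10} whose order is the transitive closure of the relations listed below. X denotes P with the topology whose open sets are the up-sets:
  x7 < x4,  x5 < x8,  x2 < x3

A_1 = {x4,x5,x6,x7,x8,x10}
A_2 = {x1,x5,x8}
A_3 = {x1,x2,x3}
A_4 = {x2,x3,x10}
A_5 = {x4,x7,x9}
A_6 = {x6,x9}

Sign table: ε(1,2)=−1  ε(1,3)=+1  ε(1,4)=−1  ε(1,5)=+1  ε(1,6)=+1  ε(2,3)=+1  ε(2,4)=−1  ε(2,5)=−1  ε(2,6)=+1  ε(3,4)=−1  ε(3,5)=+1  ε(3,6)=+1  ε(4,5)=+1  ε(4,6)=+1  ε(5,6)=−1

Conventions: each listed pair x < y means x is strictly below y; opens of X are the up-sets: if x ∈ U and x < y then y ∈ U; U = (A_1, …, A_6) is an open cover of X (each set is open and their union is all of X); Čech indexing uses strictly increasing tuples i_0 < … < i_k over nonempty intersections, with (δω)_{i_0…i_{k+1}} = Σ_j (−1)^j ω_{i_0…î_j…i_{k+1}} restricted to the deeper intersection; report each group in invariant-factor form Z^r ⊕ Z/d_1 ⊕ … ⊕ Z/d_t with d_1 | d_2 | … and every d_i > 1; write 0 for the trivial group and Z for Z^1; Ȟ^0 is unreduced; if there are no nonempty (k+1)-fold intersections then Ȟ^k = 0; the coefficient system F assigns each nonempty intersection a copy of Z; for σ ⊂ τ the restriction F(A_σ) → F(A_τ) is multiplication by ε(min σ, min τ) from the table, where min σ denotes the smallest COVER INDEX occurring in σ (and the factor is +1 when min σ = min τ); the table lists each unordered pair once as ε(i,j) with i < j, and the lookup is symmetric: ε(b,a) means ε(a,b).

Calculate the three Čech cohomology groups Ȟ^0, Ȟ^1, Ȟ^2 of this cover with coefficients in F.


intersection data:
  A12={x5,x8} A14={x10} A15={x4,x7} A16={x6} A23={x1} A34={x2,x3} A56={x9}
C dims 6,7; δ0: rk 6, SNF 1^5·2
Ȟ^0 = (6 − 6) − 0 = 0, so Ȟ^0 ≅ 0
Ȟ^1 = (7 − 0) − 6 = 1 plus torsion [2], so Ȟ^1 ≅ Z ⊕ Z/2
Ȟ^2 = (0 − 0) − 0 = 0, so Ȟ^2 ≅ 0

Ȟ^0 = 0; Ȟ^1 = Z ⊕ Z/2; Ȟ^2 = 0


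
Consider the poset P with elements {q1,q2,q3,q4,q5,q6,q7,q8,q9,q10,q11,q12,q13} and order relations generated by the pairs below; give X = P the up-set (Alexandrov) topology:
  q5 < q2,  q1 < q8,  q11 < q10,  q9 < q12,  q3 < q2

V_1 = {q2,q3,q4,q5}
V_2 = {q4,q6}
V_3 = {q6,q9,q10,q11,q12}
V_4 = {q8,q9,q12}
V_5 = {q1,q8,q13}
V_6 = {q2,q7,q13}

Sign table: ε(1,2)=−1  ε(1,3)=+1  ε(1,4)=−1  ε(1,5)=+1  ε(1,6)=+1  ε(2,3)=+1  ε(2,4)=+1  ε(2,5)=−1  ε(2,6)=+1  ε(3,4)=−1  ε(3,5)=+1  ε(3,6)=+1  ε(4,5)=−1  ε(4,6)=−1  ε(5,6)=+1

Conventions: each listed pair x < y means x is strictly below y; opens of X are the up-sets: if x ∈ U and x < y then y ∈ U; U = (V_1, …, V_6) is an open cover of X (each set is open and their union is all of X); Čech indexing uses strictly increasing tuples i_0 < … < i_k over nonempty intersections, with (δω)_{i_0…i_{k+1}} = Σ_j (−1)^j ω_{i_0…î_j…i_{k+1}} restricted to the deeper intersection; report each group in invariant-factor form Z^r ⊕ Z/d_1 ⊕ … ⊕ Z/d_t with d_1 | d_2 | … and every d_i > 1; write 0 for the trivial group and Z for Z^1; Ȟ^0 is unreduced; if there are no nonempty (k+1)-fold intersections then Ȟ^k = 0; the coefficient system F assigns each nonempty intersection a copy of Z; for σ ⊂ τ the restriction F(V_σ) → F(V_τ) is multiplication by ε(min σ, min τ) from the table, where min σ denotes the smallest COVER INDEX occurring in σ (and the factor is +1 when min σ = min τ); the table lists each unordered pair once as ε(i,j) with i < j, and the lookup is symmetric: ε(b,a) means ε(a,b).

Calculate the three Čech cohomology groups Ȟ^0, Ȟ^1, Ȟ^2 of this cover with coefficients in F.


cover nerve:
  V12={q4} V16={q2} V23={q6} V34={q9,q12} V45={q8} V56={q13}
C dims 6,6; δ0: rk 6, SNF 1^5·2
Ȟ^0: (6−6)−0=0 ⇒ 0
Ȟ^1: (6−0)−6=0 plus torsion [2] ⇒ Z/2
Ȟ^2: (0−0)−0=0 ⇒ 0

Ȟ^0 ≅ 0, Ȟ^1 ≅ Z/2, Ȟ^2 ≅ 0


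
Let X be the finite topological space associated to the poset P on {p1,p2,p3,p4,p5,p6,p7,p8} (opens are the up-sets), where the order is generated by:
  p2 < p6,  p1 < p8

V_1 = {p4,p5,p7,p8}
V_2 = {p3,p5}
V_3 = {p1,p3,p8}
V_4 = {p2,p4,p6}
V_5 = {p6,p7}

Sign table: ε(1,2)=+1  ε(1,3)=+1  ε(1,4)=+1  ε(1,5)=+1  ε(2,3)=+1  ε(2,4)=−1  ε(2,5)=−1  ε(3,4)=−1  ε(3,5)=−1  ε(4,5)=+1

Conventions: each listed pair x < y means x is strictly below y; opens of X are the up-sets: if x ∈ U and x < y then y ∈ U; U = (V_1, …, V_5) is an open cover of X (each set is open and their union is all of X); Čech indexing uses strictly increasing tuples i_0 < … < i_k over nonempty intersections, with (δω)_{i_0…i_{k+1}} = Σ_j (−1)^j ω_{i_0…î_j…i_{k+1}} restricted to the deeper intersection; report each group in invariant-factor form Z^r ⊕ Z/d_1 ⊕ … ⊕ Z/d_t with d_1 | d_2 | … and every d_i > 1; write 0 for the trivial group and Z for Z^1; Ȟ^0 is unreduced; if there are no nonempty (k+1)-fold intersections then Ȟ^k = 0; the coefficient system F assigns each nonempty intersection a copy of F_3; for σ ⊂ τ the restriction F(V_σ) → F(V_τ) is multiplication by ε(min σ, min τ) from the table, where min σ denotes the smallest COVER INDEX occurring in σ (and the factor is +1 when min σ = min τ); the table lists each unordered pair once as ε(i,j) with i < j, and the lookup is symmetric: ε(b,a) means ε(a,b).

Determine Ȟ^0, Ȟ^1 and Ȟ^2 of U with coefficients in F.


Ȟ^0(U;F) ≅ Z/3,  Ȟ^1(U;F) ≅ Z/3 ⊕ Z/3,  Ȟ^2(U;F) ≅ 0

nonempty intersections:
  V12={p5} V13={p8} V14={p4} V15={p7} V23={p3} V45={p6}
C dims 5,6; δ0: rk_F3 4
Ȟ^0: (5−4)−0=1 ⇒ Z/3
Ȟ^1: (6−0)−4=2 ⇒ Z/3 ⊕ Z/3
Ȟ^2: (0−0)−0=0 ⇒ 0


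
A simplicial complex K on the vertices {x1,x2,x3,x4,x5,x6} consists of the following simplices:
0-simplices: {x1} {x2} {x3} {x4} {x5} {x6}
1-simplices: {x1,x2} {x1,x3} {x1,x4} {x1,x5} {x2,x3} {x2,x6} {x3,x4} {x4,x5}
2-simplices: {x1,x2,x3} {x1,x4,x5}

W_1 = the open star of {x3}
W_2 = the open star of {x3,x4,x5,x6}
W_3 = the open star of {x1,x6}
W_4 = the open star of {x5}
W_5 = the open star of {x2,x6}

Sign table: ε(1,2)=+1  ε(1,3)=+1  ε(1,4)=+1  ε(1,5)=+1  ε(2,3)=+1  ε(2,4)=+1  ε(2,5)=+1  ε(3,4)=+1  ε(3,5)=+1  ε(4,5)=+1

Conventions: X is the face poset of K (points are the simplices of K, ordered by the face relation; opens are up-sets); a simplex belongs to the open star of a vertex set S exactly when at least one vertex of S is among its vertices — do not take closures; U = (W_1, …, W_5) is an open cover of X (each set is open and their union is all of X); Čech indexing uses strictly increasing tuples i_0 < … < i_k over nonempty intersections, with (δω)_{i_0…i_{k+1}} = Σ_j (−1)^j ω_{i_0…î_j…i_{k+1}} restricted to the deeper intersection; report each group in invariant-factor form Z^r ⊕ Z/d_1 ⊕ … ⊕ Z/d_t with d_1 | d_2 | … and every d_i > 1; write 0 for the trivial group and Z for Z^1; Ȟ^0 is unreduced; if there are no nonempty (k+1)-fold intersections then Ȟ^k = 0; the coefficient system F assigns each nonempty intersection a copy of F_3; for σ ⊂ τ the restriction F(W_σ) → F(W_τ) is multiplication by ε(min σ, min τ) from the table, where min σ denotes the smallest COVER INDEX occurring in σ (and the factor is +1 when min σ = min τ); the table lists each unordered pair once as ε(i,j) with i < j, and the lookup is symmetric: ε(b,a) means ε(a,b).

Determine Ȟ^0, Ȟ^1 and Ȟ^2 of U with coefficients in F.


nonempty intersections:
  W1={{x3},{x1,x3},{x2,x3},{x3,x4},{x1,x2,x3}} W2={{x3},{x4},{x5},{x6},{x1,x3},{x1,x4},{x1,x5},{x2,x3},{x2,x6},{x3,x4},{x4,x5},{x1,x2,x3},{x1,x4,x5}} W3={{x1},{x6},{x1,x2},{x1,x3},{x1,x4},{x1,x5},{x2,x6},{x1,x2,x3},{x1,x4,x5}} W4={{x5},{x1,x5},{x4,x5},{x1,x4,x5}} W5={{x2},{x6},{x1,x2},{x2,x3},{x2,x6},{x1,x2,x3}}
  W12={{x3},{x1,x3},{x2,x3},{x3,x4},{x1,x2,x3}} W13={{x1,x3},{x1,x2,x3}} W15={{x2,x3},{x1,x2,x3}} W23={{x6},{x1,x3},{x1,x4},{x1,x5},{x2,x6},{x1,x2,x3},{x1,x4,x5}} W24={{x5},{x1,x5},{x4,x5},{x1,x4,x5}} W25={{x6},{x2,x3},{x2,x6},{x1,x2,x3}} W34={{x1,x5},{x1,x4,x5}} W35={{x6},{x1,x2},{x2,x6},{x1,x2,x3}}
  W123={{x1,x3},{x1,x2,x3}} W125={{x2,x3},{x1,x2,x3}} W135={{x1,x2,x3}} W234={{x1,x5},{x1,x4,x5}} W235={{x6},{x2,x6},{x1,x2,x3}}
  W1235={{x1,x2,x3}}
C dims 5,8,5,1; δ0: rk_F3 4; δ1: rk_F3 4; δ2: rk_F3 1
Ȟ^0: (5−4)−0=1 ⇒ Z/3
Ȟ^1: (8−4)−4=0 ⇒ 0
Ȟ^2: (5−1)−4=0 ⇒ 0

Ȟ^0 ≅ Z/3, Ȟ^1 ≅ 0 and Ȟ^2 ≅ 0


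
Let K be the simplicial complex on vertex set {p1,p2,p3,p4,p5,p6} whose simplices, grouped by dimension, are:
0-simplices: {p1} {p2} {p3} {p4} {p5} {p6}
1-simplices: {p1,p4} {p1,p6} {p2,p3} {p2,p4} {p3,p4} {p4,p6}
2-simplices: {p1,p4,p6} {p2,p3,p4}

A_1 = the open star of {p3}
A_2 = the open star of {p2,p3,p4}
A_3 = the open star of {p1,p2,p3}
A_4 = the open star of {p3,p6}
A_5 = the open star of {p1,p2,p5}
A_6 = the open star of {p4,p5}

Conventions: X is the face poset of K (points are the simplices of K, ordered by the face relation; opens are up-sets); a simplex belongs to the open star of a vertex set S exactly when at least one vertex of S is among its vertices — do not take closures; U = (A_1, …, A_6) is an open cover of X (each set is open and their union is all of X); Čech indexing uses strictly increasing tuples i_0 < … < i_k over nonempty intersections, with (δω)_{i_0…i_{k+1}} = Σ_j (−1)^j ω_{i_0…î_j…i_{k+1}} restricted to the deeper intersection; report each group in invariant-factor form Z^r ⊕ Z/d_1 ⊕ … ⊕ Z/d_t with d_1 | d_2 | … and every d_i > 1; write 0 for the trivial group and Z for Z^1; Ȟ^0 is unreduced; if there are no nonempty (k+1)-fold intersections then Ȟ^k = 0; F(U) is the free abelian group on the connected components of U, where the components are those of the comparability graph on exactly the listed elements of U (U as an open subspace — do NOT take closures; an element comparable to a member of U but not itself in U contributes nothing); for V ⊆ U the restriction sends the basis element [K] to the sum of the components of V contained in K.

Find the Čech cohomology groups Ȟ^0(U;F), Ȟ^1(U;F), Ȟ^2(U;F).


intersection data:
  A1={{p3},{p2,p3},{p3,p4},{p2,p3,p4}} A2={{p2},{p3},{p4},{p1,p4},{p2,p3},{p2,p4},{p3,p4},{p4,p6},{p1,p4,p6},{p2,p3,p4}} A3={{p1},{p2},{p3},{p1,p4},{p1,p6},{p2,p3},{p2,p4},{p3,p4},{p1,p4,p6},{p2,p3,p4}} A4={{p3},{p6},{p1,p6},{p2,p3},{p3,p4},{p4,p6},{p1,p4,p6},{p2,p3,p4}} A5={{p1},{p2},{p5},{p1,p4},{p1,p6},{p2,p3},{p2,p4},{p1,p4,p6},{p2,p3,p4}} A6={{p4},{p5},{p1,p4},{p2,p4},{p3,p4},{p4,p6},{p1,p4,p6},{p2,p3,p4}}
  A12={{p3},{p2,p3},{p3,p4},{p2,p3,p4}} A13={{p3},{p2,p3},{p3,p4},{p2,p3,p4}} A14={{p3},{p2,p3},{p3,p4},{p2,p3,p4}} A15={{p2,p3},{p2,p3,p4}} A16={{p3,p4},{p2,p3,p4}} A23={{p2},{p3},{p1,p4},{p2,p3},{p2,p4},{p3,p4},{p1,p4,p6},{p2,p3,p4}} A24={{p3},{p2,p3},{p3,p4},{p4,p6},{p1,p4,p6},{p2,p3,p4}} A25={{p2},{p1,p4},{p2,p3},{p2,p4},{p1,p4,p6},{p2,p3,p4}} A26={{p4},{p1,p4},{p2,p4},{p3,p4},{p4,p6},{p1,p4,p6},{p2,p3,p4}} A34={{p3},{p1,p6},{p2,p3},{p3,p4},{p1,p4,p6},{p2,p3,p4}} A35={{p1},{p2},{p1,p4},{p1,p6},{p2,p3},{p2,p4},{p1,p4,p6},{p2,p3,p4}} A36={{p1,p4},{p2,p4},{p3,p4},{p1,p4,p6},{p2,p3,p4}} A45={{p1,p6},{p2,p3},{p1,p4,p6},{p2,p3,p4}} A46={{p3,p4},{p4,p6},{p1,p4,p6},{p2,p3,p4}} A56={{p5},{p1,p4},{p2,p4},{p1,p4,p6},{p2,p3,p4}}
  A123={{p3},{p2,p3},{p3,p4},{p2,p3,p4}} A124={{p3},{p2,p3},{p3,p4},{p2,p3,p4}} A125={{p2,p3},{p2,p3,p4}} A126={{p3,p4},{p2,p3,p4}} A134={{p3},{p2,p3},{p3,p4},{p2,p3,p4}} A135={{p2,p3},{p2,p3,p4}} A136={{p3,p4},{p2,p3,p4}} A145={{p2,p3},{p2,p3,p4}} A146={{p3,p4},{p2,p3,p4}} A156={{p2,p3,p4}} A234={{p3},{p2,p3},{p3,p4},{p1,p4,p6},{p2,p3,p4}} A235={{p2},{p1,p4},{p2,p3},{p2,p4},{p1,p4,p6},{p2,p3,p4}} A236={{p1,p4},{p2,p4},{p3,p4},{p1,p4,p6},{p2,p3,p4}} A245={{p2,p3},{p1,p4,p6},{p2,p3,p4}} A246={{p3,p4},{p4,p6},{p1,p4,p6},{p2,p3,p4}} A256={{p1,p4},{p2,p4},{p1,p4,p6},{p2,p3,p4}} A345={{p1,p6},{p2,p3},{p1,p4,p6},{p2,p3,p4}} A346={{p3,p4},{p1,p4,p6},{p2,p3,p4}} A356={{p1,p4},{p2,p4},{p1,p4,p6},{p2,p3,p4}} A456={{p1,p4,p6},{p2,p3,p4}}
  A1234={{p3},{p2,p3},{p3,p4},{p2,p3,p4}} A1235={{p2,p3},{p2,p3,p4}} A1236={{p3,p4},{p2,p3,p4}} A1245={{p2,p3},{p2,p3,p4}} A1246={{p3,p4},{p2,p3,p4}} A1256={{p2,p3,p4}} A1345={{p2,p3},{p2,p3,p4}} A1346={{p3,p4},{p2,p3,p4}} A1356={{p2,p3,p4}} A1456={{p2,p3,p4}} A2345={{p2,p3},{p1,p4,p6},{p2,p3,p4}} A2346={{p3,p4},{p1,p4,p6},{p2,p3,p4}} A2356={{p1,p4},{p2,p4},{p1,p4,p6},{p2,p3,p4}} A2456={{p1,p4,p6},{p2,p3,p4}} A3456={{p1,p4,p6},{p2,p3,p4}}
  A12345={{p2,p3},{p2,p3,p4}} A12346={{p3,p4},{p2,p3,p4}} A12356={{p2,p3,p4}} A12456={{p2,p3,p4}} A13456={{p2,p3,p4}} A23456={{p1,p4,p6},{p2,p3,p4}}
  A123456={{p2,p3,p4}}
components per intersection:
  A1: {{p3},{p2,p3},{p3,p4},{p2,p3,p4}}
  A2: {{p2},{p3},{p4},{p1,p4},{p2,p3},{p2,p4},{p3,p4},{p4,p6},{p1,p4,p6},{p2,p3,p4}}
  A3: {{p1},{p1,p4},{p1,p6},{p1,p4,p6}} {{p2},{p3},{p2,p3},{p2,p4},{p3,p4},{p2,p3,p4}}
  A4: {{p3},{p2,p3},{p3,p4},{p2,p3,p4}} {{p6},{p1,p6},{p4,p6},{p1,p4,p6}}
  A5: {{p1},{p1,p4},{p1,p6},{p1,p4,p6}} {{p2},{p2,p3},{p2,p4},{p2,p3,p4}} {{p5}}
  A6: {{p4},{p1,p4},{p2,p4},{p3,p4},{p4,p6},{p1,p4,p6},{p2,p3,p4}} {{p5}}
  A12: {{p3},{p2,p3},{p3,p4},{p2,p3,p4}}
  A13: {{p3},{p2,p3},{p3,p4},{p2,p3,p4}}
  A14: {{p3},{p2,p3},{p3,p4},{p2,p3,p4}}
  A15: {{p2,p3},{p2,p3,p4}}
  A16: {{p3,p4},{p2,p3,p4}}
  A23: {{p2},{p3},{p2,p3},{p2,p4},{p3,p4},{p2,p3,p4}} {{p1,p4},{p1,p4,p6}}
  A24: {{p3},{p2,p3},{p3,p4},{p2,p3,p4}} {{p4,p6},{p1,p4,p6}}
  A25: {{p2},{p2,p3},{p2,p4},{p2,p3,p4}} {{p1,p4},{p1,p4,p6}}
  A26: {{p4},{p1,p4},{p2,p4},{p3,p4},{p4,p6},{p1,p4,p6},{p2,p3,p4}}
  A34: {{p3},{p2,p3},{p3,p4},{p2,p3,p4}} {{p1,p6},{p1,p4,p6}}
  A35: {{p1},{p1,p4},{p1,p6},{p1,p4,p6}} {{p2},{p2,p3},{p2,p4},{p2,p3,p4}}
  A36: {{p1,p4},{p1,p4,p6}} {{p2,p4},{p3,p4},{p2,p3,p4}}
  A45: {{p1,p6},{p1,p4,p6}} {{p2,p3},{p2,p3,p4}}
  A46: {{p3,p4},{p2,p3,p4}} {{p4,p6},{p1,p4,p6}}
  A56: {{p5}} {{p1,p4},{p1,p4,p6}} {{p2,p4},{p2,p3,p4}}
  A123: {{p3},{p2,p3},{p3,p4},{p2,p3,p4}}
  A124: {{p3},{p2,p3},{p3,p4},{p2,p3,p4}}
  A125: {{p2,p3},{p2,p3,p4}}
  A126: {{p3,p4},{p2,p3,p4}}
  A134: {{p3},{p2,p3},{p3,p4},{p2,p3,p4}}
  A135: {{p2,p3},{p2,p3,p4}}
  A136: {{p3,p4},{p2,p3,p4}}
  A145: {{p2,p3},{p2,p3,p4}}
  A146: {{p3,p4},{p2,p3,p4}}
  A156: {{p2,p3,p4}}
  A234: {{p3},{p2,p3},{p3,p4},{p2,p3,p4}} {{p1,p4,p6}}
  A235: {{p2},{p2,p3},{p2,p4},{p2,p3,p4}} {{p1,p4},{p1,p4,p6}}
  A236: {{p1,p4},{p1,p4,p6}} {{p2,p4},{p3,p4},{p2,p3,p4}}
  A245: {{p2,p3},{p2,p3,p4}} {{p1,p4,p6}}
  A246: {{p3,p4},{p2,p3,p4}} {{p4,p6},{p1,p4,p6}}
  A256: {{p1,p4},{p1,p4,p6}} {{p2,p4},{p2,p3,p4}}
  A345: {{p1,p6},{p1,p4,p6}} {{p2,p3},{p2,p3,p4}}
  A346: {{p3,p4},{p2,p3,p4}} {{p1,p4,p6}}
  A356: {{p1,p4},{p1,p4,p6}} {{p2,p4},{p2,p3,p4}}
  A456: {{p1,p4,p6}} {{p2,p3,p4}}
  A1234: {{p3},{p2,p3},{p3,p4},{p2,p3,p4}}
  A1235: {{p2,p3},{p2,p3,p4}}
  A1236: {{p3,p4},{p2,p3,p4}}
  A1245: {{p2,p3},{p2,p3,p4}}
  A1246: {{p3,p4},{p2,p3,p4}}
  A1256: {{p2,p3,p4}}
  A1345: {{p2,p3},{p2,p3,p4}}
  A1346: {{p3,p4},{p2,p3,p4}}
  A1356: {{p2,p3,p4}}
  A1456: {{p2,p3,p4}}
  A2345: {{p2,p3},{p2,p3,p4}} {{p1,p4,p6}}
  A2346: {{p3,p4},{p2,p3,p4}} {{p1,p4,p6}}
  A2356: {{p1,p4},{p1,p4,p6}} {{p2,p4},{p2,p3,p4}}
  A2456: {{p1,p4,p6}} {{p2,p3,p4}}
  A3456: {{p1,p4,p6}} {{p2,p3,p4}}
  A12345: {{p2,p3},{p2,p3,p4}}
  A12346: {{p3,p4},{p2,p3,p4}}
  A12356: {{p2,p3,p4}}
  A12456: {{p2,p3,p4}}
  A13456: {{p2,p3,p4}}
  A23456: {{p1,p4,p6}} {{p2,p3,p4}}
  A123456: {{p2,p3,p4}}
C dims 11,25,30,20; δ0: rk 9, SNF 1^9; δ1: rk 16, SNF 1^16; δ2: rk 14, SNF 1^14
Ȟ^0 = (11 − 9) − 0 = 2, so Ȟ^0 ≅ Z^2
Ȟ^1 = (25 − 16) − 9 = 0, so Ȟ^1 ≅ 0
Ȟ^2 = (30 − 14) − 16 = 0, so Ȟ^2 ≅ 0

Ȟ^0 = Z^2,  Ȟ^1 = 0,  Ȟ^2 = 0


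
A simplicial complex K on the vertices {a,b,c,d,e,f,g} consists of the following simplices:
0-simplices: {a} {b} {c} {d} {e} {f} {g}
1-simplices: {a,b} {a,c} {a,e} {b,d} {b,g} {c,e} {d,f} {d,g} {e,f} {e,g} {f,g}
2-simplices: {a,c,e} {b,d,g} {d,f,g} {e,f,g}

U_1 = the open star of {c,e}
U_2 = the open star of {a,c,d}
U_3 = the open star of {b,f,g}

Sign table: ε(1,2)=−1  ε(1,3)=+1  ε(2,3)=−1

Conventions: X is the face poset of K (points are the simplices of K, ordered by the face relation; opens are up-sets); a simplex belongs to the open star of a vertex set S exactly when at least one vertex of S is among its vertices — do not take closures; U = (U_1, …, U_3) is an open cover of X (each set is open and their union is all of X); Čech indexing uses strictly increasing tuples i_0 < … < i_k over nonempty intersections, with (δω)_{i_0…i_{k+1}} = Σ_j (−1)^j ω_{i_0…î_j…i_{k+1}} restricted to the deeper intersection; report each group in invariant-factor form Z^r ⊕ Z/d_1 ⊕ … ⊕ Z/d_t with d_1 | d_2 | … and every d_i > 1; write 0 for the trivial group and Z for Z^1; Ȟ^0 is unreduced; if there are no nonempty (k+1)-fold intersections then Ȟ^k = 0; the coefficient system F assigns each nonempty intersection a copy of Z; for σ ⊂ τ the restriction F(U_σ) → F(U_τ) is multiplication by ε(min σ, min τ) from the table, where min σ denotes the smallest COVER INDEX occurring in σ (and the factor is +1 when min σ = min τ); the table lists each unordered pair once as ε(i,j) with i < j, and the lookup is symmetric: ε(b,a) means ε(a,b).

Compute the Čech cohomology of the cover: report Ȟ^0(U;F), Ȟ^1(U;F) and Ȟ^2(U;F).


Ȟ^0(U;F) ≅ Z, Ȟ^1(U;F) ≅ Z and Ȟ^2(U;F) ≅ 0

nerve of the cover:
  U1={{c},{e},{a,c},{a,e},{c,e},{e,f},{e,g},{a,c,e},{e,f,g}} U2={{a},{c},{d},{a,b},{a,c},{a,e},{b,d},{c,e},{d,f},{d,g},{a,c,e},{b,d,g},{d,f,g}} U3={{b},{f},{g},{a,b},{b,d},{b,g},{d,f},{d,g},{e,f},{e,g},{f,g},{b,d,g},{d,f,g},{e,f,g}}
  U12={{c},{a,c},{a,e},{c,e},{a,c,e}} U13={{e,f},{e,g},{e,f,g}} U23={{a,b},{b,d},{d,f},{d,g},{b,d,g},{d,f,g}}
C dims 3,3; δ0: rk 2, SNF 1^2
Ȟ^0 = (3 − 2) − 0 = 1, so Ȟ^0 ≅ Z
Ȟ^1 = (3 − 0) − 2 = 1, so Ȟ^1 ≅ Z
Ȟ^2 = (0 − 0) − 0 = 0, so Ȟ^2 ≅ 0


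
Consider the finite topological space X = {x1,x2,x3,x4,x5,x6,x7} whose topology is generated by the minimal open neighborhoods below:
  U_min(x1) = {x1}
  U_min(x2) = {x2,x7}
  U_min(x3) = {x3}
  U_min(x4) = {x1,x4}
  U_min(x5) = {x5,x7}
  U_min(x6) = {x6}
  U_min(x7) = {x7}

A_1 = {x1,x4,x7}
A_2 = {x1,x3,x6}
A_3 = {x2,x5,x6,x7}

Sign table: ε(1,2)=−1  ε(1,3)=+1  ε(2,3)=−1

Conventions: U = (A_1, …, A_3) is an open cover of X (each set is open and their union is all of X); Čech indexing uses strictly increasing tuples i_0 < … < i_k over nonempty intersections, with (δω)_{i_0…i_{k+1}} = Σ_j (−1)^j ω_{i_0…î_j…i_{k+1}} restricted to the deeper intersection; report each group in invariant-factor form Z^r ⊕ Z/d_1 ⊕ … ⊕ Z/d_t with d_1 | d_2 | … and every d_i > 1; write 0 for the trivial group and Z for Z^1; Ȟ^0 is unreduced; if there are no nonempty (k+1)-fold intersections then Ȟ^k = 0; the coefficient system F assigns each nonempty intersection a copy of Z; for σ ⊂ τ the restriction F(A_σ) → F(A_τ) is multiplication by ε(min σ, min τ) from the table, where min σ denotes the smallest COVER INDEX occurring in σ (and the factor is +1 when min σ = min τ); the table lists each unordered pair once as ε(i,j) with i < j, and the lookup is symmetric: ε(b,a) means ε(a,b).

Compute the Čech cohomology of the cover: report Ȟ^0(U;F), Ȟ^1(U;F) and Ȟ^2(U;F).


nerve simplices:
  A12={x1} A13={x7} A23={x6}
C dims 3,3; δ0: rk 2, SNF 1^2
degree 0: 3−2−0 = 1 → Ȟ^0 ≅ Z
degree 1: 3−0−2 = 1 → Ȟ^1 ≅ Z
degree 2: 0−0−0 = 0 → Ȟ^2 ≅ 0

Ȟ^0 = Z,  Ȟ^1 = Z,  Ȟ^2 = 0


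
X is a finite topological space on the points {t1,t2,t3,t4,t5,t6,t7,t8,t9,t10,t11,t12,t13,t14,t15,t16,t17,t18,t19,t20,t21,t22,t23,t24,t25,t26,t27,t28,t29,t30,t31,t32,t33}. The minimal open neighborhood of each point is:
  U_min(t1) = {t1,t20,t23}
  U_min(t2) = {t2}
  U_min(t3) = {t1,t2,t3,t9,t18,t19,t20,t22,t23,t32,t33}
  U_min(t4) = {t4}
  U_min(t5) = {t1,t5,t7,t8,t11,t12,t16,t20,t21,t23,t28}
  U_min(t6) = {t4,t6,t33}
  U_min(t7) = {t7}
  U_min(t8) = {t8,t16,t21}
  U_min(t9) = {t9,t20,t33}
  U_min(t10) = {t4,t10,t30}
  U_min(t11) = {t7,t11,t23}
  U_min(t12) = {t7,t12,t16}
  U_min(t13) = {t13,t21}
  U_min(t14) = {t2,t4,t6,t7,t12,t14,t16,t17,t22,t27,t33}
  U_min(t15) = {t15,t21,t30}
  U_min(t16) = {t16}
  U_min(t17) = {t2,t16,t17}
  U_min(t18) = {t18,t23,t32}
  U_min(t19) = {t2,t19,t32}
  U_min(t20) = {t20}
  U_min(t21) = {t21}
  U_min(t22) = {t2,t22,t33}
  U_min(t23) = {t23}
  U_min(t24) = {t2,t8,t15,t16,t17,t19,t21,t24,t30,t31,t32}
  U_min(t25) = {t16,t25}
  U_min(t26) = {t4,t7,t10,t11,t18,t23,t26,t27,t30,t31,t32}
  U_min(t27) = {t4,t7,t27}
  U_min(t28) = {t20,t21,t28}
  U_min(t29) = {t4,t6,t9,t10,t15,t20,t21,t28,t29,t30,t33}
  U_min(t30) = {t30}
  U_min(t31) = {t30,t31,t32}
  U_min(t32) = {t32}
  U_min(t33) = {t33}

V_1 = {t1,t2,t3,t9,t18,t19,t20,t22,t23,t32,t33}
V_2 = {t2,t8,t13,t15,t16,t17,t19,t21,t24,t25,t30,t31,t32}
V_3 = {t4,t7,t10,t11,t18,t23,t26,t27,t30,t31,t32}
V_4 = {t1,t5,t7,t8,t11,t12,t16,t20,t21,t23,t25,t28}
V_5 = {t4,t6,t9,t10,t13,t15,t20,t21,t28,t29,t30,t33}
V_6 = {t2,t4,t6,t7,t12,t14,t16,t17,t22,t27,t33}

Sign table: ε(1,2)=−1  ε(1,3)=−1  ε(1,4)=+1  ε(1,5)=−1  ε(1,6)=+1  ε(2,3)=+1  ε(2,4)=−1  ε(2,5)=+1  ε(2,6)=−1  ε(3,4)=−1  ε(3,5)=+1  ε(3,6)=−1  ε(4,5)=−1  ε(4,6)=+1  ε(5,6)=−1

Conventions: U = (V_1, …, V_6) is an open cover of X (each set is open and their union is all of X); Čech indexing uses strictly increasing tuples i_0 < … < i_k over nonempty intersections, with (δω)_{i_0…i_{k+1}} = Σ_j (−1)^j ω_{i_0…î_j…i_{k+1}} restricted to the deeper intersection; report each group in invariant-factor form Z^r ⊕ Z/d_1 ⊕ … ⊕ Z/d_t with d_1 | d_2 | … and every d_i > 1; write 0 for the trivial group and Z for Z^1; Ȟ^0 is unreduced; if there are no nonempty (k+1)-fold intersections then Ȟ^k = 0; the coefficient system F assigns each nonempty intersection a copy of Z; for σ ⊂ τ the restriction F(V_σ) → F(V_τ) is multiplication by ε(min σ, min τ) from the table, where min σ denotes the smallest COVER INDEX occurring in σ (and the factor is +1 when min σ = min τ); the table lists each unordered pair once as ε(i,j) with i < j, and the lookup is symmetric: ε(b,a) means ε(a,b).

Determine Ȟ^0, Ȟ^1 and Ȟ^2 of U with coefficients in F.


nerve of the cover:
  V12={t2,t19,t32} V13={t18,t23,t32} V14={t1,t20,t23} V15={t9,t20,t33} V16={t2,t22,t33} V23={t30,t31,t32} V24={t8,t16,t21,t25} V25={t13,t15,t21,t30} V26={t2,t16,t17} V34={t7,t11,t23} V35={t4,t10,t30} V36={t4,t7,t27} V45={t20,t21,t28} V46={t7,t12,t16} V56={t4,t6,t33}
  V123={t32} V126={t2} V134={t23} V145={t20} V156={t33} V235={t30} V245={t21} V246={t16} V346={t7} V356={t4}
C dims 6,15,10; δ0: rk 5, SNF 1^5; δ1: rk 10, SNF 1^9·2
Ȟ^0 = (6 − 5) − 0 = 1, so Ȟ^0 ≅ Z
Ȟ^1 = (15 − 10) − 5 = 0, so Ȟ^1 ≅ 0
Ȟ^2 = (10 − 0) − 10 = 0 plus torsion [2], so Ȟ^2 ≅ Z/2

Ȟ^0 = Z, Ȟ^1 = 0, Ȟ^2 = Z/2


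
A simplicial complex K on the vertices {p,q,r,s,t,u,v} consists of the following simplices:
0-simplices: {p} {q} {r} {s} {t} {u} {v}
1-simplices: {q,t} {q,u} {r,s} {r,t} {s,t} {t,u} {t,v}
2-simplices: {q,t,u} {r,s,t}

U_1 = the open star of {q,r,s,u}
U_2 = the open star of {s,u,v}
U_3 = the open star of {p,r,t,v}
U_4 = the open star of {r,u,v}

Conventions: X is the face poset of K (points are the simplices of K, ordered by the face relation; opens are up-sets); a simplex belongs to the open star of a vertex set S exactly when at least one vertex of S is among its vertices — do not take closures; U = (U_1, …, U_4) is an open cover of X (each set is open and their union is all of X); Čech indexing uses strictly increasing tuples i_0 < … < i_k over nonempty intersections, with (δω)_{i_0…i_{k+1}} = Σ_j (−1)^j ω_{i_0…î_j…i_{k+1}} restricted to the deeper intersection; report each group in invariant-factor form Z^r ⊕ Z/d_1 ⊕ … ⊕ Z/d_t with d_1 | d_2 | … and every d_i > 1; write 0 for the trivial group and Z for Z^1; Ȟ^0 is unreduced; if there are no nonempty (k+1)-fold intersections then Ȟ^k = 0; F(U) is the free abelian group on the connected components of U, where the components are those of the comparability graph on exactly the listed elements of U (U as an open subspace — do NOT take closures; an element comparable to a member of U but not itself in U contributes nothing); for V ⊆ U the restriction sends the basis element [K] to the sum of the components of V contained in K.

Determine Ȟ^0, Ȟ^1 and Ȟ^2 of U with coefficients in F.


Ȟ^0(U;F) ≅ Z^2, Ȟ^1(U;F) ≅ 0 and Ȟ^2(U;F) ≅ 0

nerve simplices:
  U1={{q},{r},{s},{u},{q,t},{q,u},{r,s},{r,t},{s,t},{t,u},{q,t,u},{r,s,t}} U2={{s},{u},{v},{q,u},{r,s},{s,t},{t,u},{t,v},{q,t,u},{r,s,t}} U3={{p},{r},{t},{v},{q,t},{r,s},{r,t},{s,t},{t,u},{t,v},{q,t,u},{r,s,t}} U4={{r},{u},{v},{q,u},{r,s},{r,t},{t,u},{t,v},{q,t,u},{r,s,t}}
  U12={{s},{u},{q,u},{r,s},{s,t},{t,u},{q,t,u},{r,s,t}} U13={{r},{q,t},{r,s},{r,t},{s,t},{t,u},{q,t,u},{r,s,t}} U14={{r},{u},{q,u},{r,s},{r,t},{t,u},{q,t,u},{r,s,t}} U23={{v},{r,s},{s,t},{t,u},{t,v},{q,t,u},{r,s,t}} U24={{u},{v},{q,u},{r,s},{t,u},{t,v},{q,t,u},{r,s,t}} U34={{r},{v},{r,s},{r,t},{t,u},{t,v},{q,t,u},{r,s,t}}
  U123={{r,s},{s,t},{t,u},{q,t,u},{r,s,t}} U124={{u},{q,u},{r,s},{t,u},{q,t,u},{r,s,t}} U134={{r},{r,s},{r,t},{t,u},{q,t,u},{r,s,t}} U234={{v},{r,s},{t,u},{t,v},{q,t,u},{r,s,t}}
  U1234={{r,s},{t,u},{q,t,u},{r,s,t}}
components per intersection:
  U1: {{q},{u},{q,t},{q,u},{t,u},{q,t,u}} {{r},{s},{r,s},{r,t},{s,t},{r,s,t}}
  U2: {{s},{r,s},{s,t},{r,s,t}} {{u},{q,u},{t,u},{q,t,u}} {{v},{t,v}}
  U3: {{p}} {{r},{t},{v},{q,t},{r,s},{r,t},{s,t},{t,u},{t,v},{q,t,u},{r,s,t}}
  U4: {{r},{r,s},{r,t},{r,s,t}} {{u},{q,u},{t,u},{q,t,u}} {{v},{t,v}}
  U12: {{s},{r,s},{s,t},{r,s,t}} {{u},{q,u},{t,u},{q,t,u}}
  U13: {{r},{r,s},{r,t},{s,t},{r,s,t}} {{q,t},{t,u},{q,t,u}}
  U14: {{r},{r,s},{r,t},{r,s,t}} {{u},{q,u},{t,u},{q,t,u}}
  U23: {{v},{t,v}} {{r,s},{s,t},{r,s,t}} {{t,u},{q,t,u}}
  U24: {{u},{q,u},{t,u},{q,t,u}} {{v},{t,v}} {{r,s},{r,s,t}}
  U34: {{r},{r,s},{r,t},{r,s,t}} {{v},{t,v}} {{t,u},{q,t,u}}
  U123: {{r,s},{s,t},{r,s,t}} {{t,u},{q,t,u}}
  U124: {{u},{q,u},{t,u},{q,t,u}} {{r,s},{r,s,t}}
  U134: {{r},{r,s},{r,t},{r,s,t}} {{t,u},{q,t,u}}
  U234: {{v},{t,v}} {{r,s},{r,s,t}} {{t,u},{q,t,u}}
  U1234: {{r,s},{r,s,t}} {{t,u},{q,t,u}}
C dims 10,15,9,2; δ0: rk 8, SNF 1^8; δ1: rk 7, SNF 1^7; δ2: rk 2, SNF 1^2
degree 0: 10−8−0 = 2 → Ȟ^0 ≅ Z^2
degree 1: 15−7−8 = 0 → Ȟ^1 ≅ 0
degree 2: 9−2−7 = 0 → Ȟ^2 ≅ 0


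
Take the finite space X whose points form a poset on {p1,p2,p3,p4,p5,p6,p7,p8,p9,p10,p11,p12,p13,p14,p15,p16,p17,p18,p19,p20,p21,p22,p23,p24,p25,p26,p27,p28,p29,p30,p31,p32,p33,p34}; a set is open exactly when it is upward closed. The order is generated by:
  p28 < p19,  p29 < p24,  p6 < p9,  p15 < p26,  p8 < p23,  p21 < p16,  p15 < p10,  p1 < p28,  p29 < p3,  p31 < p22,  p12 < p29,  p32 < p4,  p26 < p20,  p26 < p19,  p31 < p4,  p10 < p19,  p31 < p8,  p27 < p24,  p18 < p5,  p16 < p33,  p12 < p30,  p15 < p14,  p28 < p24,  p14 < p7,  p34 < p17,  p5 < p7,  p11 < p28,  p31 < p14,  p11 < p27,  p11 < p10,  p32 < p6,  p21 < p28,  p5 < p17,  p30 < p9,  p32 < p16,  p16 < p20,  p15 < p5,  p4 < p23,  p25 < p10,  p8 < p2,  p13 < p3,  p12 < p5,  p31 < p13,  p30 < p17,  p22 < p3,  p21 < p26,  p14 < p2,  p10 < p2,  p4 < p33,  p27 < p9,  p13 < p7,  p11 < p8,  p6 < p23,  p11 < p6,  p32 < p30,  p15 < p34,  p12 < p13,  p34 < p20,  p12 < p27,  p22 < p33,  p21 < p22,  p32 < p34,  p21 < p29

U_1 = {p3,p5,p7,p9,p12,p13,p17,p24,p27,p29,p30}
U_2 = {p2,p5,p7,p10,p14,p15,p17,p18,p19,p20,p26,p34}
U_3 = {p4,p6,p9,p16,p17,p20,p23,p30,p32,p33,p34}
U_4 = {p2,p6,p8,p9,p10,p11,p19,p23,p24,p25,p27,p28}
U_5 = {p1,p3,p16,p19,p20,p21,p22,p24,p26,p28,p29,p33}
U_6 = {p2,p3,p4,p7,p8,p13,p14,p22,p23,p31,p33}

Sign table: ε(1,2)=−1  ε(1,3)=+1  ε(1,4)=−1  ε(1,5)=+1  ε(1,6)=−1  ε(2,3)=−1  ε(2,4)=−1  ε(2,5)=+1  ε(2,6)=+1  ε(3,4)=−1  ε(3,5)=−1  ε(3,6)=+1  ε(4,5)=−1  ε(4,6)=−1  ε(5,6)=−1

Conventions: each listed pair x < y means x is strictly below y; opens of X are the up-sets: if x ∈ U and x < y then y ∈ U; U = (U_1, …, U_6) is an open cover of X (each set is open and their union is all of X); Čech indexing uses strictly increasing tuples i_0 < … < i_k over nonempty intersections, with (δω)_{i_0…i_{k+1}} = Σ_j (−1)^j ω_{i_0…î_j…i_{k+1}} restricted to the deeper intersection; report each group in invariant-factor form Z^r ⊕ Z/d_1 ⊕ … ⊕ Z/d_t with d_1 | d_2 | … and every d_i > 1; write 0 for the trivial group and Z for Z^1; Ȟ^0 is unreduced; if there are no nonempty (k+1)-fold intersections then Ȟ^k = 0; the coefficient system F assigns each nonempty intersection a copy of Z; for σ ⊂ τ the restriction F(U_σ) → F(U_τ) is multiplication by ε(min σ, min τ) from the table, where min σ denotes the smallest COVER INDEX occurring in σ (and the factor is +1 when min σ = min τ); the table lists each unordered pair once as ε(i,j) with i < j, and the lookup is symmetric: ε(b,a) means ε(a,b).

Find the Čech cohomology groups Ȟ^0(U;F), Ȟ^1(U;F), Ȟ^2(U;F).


Ȟ^0 = 0, Ȟ^1 = Z/2 and Ȟ^2 = Z

nerve of the cover:
  U12={p5,p7,p17} U13={p9,p17,p30} U14={p9,p24,p27} U15={p3,p24,p29} U16={p3,p7,p13} U23={p17,p20,p34} U24={p2,p10,p19} U25={p19,p20,p26} U26={p2,p7,p14} U34={p6,p9,p23} U35={p16,p20,p33} U36={p4,p23,p33} U45={p19,p24,p28} U46={p2,p8,p23} U56={p3,p22,p33}
  U123={p17} U126={p7} U134={p9} U145={p24} U156={p3} U235={p20} U245={p19} U246={p2} U346={p23} U356={p33}
C dims 6,15,10; δ0: rk 6, SNF 1^5·2; δ1: rk 9, SNF 1^9
Ȟ^0 = (6 − 6) − 0 = 0, so Ȟ^0 ≅ 0
Ȟ^1 = (15 − 9) − 6 = 0 plus torsion [2], so Ȟ^1 ≅ Z/2
Ȟ^2 = (10 − 0) − 9 = 1, so Ȟ^2 ≅ Z


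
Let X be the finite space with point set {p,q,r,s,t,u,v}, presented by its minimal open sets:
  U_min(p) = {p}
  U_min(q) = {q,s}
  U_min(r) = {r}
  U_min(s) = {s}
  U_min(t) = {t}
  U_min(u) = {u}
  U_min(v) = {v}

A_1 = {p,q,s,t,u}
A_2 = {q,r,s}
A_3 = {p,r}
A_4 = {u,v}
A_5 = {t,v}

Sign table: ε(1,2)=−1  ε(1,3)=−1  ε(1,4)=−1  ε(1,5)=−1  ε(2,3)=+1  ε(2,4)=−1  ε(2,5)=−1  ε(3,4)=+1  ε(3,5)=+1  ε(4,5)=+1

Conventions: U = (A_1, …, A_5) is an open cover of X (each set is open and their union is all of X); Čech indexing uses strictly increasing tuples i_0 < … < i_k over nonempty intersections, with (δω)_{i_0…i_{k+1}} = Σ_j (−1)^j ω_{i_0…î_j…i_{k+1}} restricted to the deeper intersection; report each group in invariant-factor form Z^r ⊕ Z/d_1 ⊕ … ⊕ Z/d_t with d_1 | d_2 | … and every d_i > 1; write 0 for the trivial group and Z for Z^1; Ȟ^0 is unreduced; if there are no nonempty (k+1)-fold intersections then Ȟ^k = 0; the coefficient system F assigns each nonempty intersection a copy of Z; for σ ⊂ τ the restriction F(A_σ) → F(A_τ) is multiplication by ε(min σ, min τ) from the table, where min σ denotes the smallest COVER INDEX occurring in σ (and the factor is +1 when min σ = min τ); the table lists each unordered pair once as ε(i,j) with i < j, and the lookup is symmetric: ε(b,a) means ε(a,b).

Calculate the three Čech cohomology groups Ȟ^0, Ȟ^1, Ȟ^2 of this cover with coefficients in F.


cover nerve:
  A12={q,s} A13={p} A14={u} A15={t} A23={r} A45={v}
C dims 5,6; δ0: rk 4, SNF 1^4
Ȟ^0: (5−4)−0=1 ⇒ Z
Ȟ^1: (6−0)−4=2 ⇒ Z^2
Ȟ^2: (0−0)−0=0 ⇒ 0

Ȟ^0(U;F) ≅ Z, Ȟ^1(U;F) ≅ Z^2 and Ȟ^2(U;F) ≅ 0


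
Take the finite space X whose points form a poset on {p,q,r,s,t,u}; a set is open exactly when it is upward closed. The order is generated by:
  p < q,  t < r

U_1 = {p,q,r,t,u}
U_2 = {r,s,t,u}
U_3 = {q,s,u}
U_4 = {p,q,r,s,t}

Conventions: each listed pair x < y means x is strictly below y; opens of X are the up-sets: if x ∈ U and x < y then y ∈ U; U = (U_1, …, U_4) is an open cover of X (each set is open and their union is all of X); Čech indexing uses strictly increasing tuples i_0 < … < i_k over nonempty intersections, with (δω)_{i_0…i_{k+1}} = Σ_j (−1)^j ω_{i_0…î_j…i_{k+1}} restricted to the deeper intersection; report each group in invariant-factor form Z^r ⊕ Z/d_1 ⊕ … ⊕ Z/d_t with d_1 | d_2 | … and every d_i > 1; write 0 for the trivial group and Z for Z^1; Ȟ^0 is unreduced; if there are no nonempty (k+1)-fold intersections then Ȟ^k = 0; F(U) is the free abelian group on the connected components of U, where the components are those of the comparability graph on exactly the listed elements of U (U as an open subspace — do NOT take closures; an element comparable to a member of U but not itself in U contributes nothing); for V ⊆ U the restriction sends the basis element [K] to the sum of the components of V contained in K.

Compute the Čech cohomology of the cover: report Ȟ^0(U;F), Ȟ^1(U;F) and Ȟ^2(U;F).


Ȟ^0 ≅ Z^4; Ȟ^1 ≅ 0; Ȟ^2 ≅ 0

nerve of the cover:
  U12={r,t,u} U13={q,u} U14={p,q,r,t} U23={s,u} U24={r,s,t} U34={q,s}
  U123={u} U124={r,t} U134={q} U234={s}
components per intersection:
  U1: {p,q} {r,t} {u}
  U2: {r,t} {s} {u}
  U3: {q} {s} {u}
  U4: {p,q} {r,t} {s}
  U12: {r,t} {u}
  U13: {q} {u}
  U14: {p,q} {r,t}
  U23: {s} {u}
  U24: {r,t} {s}
  U34: {q} {s}
  U123: {u}
  U124: {r,t}
  U134: {q}
  U234: {s}
C dims 12,12,4; δ0: rk 8, SNF 1^8; δ1: rk 4, SNF 1^4
Ȟ^0 = (12 − 8) − 0 = 4, so Ȟ^0 ≅ Z^4
Ȟ^1 = (12 − 4) − 8 = 0, so Ȟ^1 ≅ 0
Ȟ^2 = (4 − 0) − 4 = 0, so Ȟ^2 ≅ 0
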